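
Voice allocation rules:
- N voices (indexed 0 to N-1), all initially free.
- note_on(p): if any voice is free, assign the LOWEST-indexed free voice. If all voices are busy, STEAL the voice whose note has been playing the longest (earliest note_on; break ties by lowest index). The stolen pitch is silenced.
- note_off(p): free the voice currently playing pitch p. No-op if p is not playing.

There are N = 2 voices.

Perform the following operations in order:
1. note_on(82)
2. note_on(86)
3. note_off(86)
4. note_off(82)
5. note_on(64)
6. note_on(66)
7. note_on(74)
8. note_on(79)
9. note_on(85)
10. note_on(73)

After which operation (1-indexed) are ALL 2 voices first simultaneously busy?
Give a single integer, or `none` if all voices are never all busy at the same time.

Answer: 2

Derivation:
Op 1: note_on(82): voice 0 is free -> assigned | voices=[82 -]
Op 2: note_on(86): voice 1 is free -> assigned | voices=[82 86]
Op 3: note_off(86): free voice 1 | voices=[82 -]
Op 4: note_off(82): free voice 0 | voices=[- -]
Op 5: note_on(64): voice 0 is free -> assigned | voices=[64 -]
Op 6: note_on(66): voice 1 is free -> assigned | voices=[64 66]
Op 7: note_on(74): all voices busy, STEAL voice 0 (pitch 64, oldest) -> assign | voices=[74 66]
Op 8: note_on(79): all voices busy, STEAL voice 1 (pitch 66, oldest) -> assign | voices=[74 79]
Op 9: note_on(85): all voices busy, STEAL voice 0 (pitch 74, oldest) -> assign | voices=[85 79]
Op 10: note_on(73): all voices busy, STEAL voice 1 (pitch 79, oldest) -> assign | voices=[85 73]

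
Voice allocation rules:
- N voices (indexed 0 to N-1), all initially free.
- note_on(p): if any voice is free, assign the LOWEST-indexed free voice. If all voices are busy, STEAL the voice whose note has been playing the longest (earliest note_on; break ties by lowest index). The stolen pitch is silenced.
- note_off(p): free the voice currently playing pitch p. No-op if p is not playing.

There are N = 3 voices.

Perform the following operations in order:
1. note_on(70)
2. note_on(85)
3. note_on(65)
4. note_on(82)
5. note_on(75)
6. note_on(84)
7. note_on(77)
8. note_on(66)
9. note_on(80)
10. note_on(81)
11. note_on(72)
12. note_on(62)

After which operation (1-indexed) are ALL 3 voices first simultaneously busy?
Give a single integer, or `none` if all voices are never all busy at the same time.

Answer: 3

Derivation:
Op 1: note_on(70): voice 0 is free -> assigned | voices=[70 - -]
Op 2: note_on(85): voice 1 is free -> assigned | voices=[70 85 -]
Op 3: note_on(65): voice 2 is free -> assigned | voices=[70 85 65]
Op 4: note_on(82): all voices busy, STEAL voice 0 (pitch 70, oldest) -> assign | voices=[82 85 65]
Op 5: note_on(75): all voices busy, STEAL voice 1 (pitch 85, oldest) -> assign | voices=[82 75 65]
Op 6: note_on(84): all voices busy, STEAL voice 2 (pitch 65, oldest) -> assign | voices=[82 75 84]
Op 7: note_on(77): all voices busy, STEAL voice 0 (pitch 82, oldest) -> assign | voices=[77 75 84]
Op 8: note_on(66): all voices busy, STEAL voice 1 (pitch 75, oldest) -> assign | voices=[77 66 84]
Op 9: note_on(80): all voices busy, STEAL voice 2 (pitch 84, oldest) -> assign | voices=[77 66 80]
Op 10: note_on(81): all voices busy, STEAL voice 0 (pitch 77, oldest) -> assign | voices=[81 66 80]
Op 11: note_on(72): all voices busy, STEAL voice 1 (pitch 66, oldest) -> assign | voices=[81 72 80]
Op 12: note_on(62): all voices busy, STEAL voice 2 (pitch 80, oldest) -> assign | voices=[81 72 62]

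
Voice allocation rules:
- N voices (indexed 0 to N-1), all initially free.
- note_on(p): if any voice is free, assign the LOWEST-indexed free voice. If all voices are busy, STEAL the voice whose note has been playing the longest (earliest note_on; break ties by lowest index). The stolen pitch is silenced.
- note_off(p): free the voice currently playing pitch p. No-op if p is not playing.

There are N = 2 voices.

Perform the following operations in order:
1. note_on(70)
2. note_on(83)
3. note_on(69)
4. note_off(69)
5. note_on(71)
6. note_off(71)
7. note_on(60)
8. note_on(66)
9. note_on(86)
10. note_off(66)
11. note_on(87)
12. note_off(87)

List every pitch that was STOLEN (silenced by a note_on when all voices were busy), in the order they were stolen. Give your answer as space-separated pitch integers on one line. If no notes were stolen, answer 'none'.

Op 1: note_on(70): voice 0 is free -> assigned | voices=[70 -]
Op 2: note_on(83): voice 1 is free -> assigned | voices=[70 83]
Op 3: note_on(69): all voices busy, STEAL voice 0 (pitch 70, oldest) -> assign | voices=[69 83]
Op 4: note_off(69): free voice 0 | voices=[- 83]
Op 5: note_on(71): voice 0 is free -> assigned | voices=[71 83]
Op 6: note_off(71): free voice 0 | voices=[- 83]
Op 7: note_on(60): voice 0 is free -> assigned | voices=[60 83]
Op 8: note_on(66): all voices busy, STEAL voice 1 (pitch 83, oldest) -> assign | voices=[60 66]
Op 9: note_on(86): all voices busy, STEAL voice 0 (pitch 60, oldest) -> assign | voices=[86 66]
Op 10: note_off(66): free voice 1 | voices=[86 -]
Op 11: note_on(87): voice 1 is free -> assigned | voices=[86 87]
Op 12: note_off(87): free voice 1 | voices=[86 -]

Answer: 70 83 60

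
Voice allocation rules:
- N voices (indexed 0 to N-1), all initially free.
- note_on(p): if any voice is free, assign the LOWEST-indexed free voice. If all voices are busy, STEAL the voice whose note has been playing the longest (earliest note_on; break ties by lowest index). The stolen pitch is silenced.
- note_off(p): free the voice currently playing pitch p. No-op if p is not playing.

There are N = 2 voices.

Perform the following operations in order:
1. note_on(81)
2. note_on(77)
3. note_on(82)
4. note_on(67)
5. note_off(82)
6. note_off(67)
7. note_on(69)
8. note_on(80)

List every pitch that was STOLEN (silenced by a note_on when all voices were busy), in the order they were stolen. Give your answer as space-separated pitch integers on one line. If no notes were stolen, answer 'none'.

Op 1: note_on(81): voice 0 is free -> assigned | voices=[81 -]
Op 2: note_on(77): voice 1 is free -> assigned | voices=[81 77]
Op 3: note_on(82): all voices busy, STEAL voice 0 (pitch 81, oldest) -> assign | voices=[82 77]
Op 4: note_on(67): all voices busy, STEAL voice 1 (pitch 77, oldest) -> assign | voices=[82 67]
Op 5: note_off(82): free voice 0 | voices=[- 67]
Op 6: note_off(67): free voice 1 | voices=[- -]
Op 7: note_on(69): voice 0 is free -> assigned | voices=[69 -]
Op 8: note_on(80): voice 1 is free -> assigned | voices=[69 80]

Answer: 81 77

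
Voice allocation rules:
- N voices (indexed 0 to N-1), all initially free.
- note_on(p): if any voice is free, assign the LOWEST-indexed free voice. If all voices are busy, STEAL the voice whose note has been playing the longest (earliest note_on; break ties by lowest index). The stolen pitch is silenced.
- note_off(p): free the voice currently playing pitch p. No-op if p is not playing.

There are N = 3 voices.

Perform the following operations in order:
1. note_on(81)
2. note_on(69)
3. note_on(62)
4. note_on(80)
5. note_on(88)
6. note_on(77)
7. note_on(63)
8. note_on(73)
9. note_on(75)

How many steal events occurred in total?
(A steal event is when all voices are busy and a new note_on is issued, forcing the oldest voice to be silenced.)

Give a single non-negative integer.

Op 1: note_on(81): voice 0 is free -> assigned | voices=[81 - -]
Op 2: note_on(69): voice 1 is free -> assigned | voices=[81 69 -]
Op 3: note_on(62): voice 2 is free -> assigned | voices=[81 69 62]
Op 4: note_on(80): all voices busy, STEAL voice 0 (pitch 81, oldest) -> assign | voices=[80 69 62]
Op 5: note_on(88): all voices busy, STEAL voice 1 (pitch 69, oldest) -> assign | voices=[80 88 62]
Op 6: note_on(77): all voices busy, STEAL voice 2 (pitch 62, oldest) -> assign | voices=[80 88 77]
Op 7: note_on(63): all voices busy, STEAL voice 0 (pitch 80, oldest) -> assign | voices=[63 88 77]
Op 8: note_on(73): all voices busy, STEAL voice 1 (pitch 88, oldest) -> assign | voices=[63 73 77]
Op 9: note_on(75): all voices busy, STEAL voice 2 (pitch 77, oldest) -> assign | voices=[63 73 75]

Answer: 6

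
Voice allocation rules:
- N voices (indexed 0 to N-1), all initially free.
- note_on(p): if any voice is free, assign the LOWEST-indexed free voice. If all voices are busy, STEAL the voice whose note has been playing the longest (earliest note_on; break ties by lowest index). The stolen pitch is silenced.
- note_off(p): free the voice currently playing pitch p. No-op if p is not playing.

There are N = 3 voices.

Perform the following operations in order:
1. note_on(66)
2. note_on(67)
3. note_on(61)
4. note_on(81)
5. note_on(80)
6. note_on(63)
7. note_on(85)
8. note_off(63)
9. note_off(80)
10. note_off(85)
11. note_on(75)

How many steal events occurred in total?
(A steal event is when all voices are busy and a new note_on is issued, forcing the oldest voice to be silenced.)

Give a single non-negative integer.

Op 1: note_on(66): voice 0 is free -> assigned | voices=[66 - -]
Op 2: note_on(67): voice 1 is free -> assigned | voices=[66 67 -]
Op 3: note_on(61): voice 2 is free -> assigned | voices=[66 67 61]
Op 4: note_on(81): all voices busy, STEAL voice 0 (pitch 66, oldest) -> assign | voices=[81 67 61]
Op 5: note_on(80): all voices busy, STEAL voice 1 (pitch 67, oldest) -> assign | voices=[81 80 61]
Op 6: note_on(63): all voices busy, STEAL voice 2 (pitch 61, oldest) -> assign | voices=[81 80 63]
Op 7: note_on(85): all voices busy, STEAL voice 0 (pitch 81, oldest) -> assign | voices=[85 80 63]
Op 8: note_off(63): free voice 2 | voices=[85 80 -]
Op 9: note_off(80): free voice 1 | voices=[85 - -]
Op 10: note_off(85): free voice 0 | voices=[- - -]
Op 11: note_on(75): voice 0 is free -> assigned | voices=[75 - -]

Answer: 4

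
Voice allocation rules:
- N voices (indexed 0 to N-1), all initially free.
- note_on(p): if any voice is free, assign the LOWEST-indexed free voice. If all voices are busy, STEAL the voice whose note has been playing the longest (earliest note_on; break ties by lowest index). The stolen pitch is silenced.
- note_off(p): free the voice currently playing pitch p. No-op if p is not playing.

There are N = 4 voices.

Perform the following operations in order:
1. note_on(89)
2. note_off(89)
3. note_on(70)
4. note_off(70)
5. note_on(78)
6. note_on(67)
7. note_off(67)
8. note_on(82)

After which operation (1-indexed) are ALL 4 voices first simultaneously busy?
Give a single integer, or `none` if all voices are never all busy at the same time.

Op 1: note_on(89): voice 0 is free -> assigned | voices=[89 - - -]
Op 2: note_off(89): free voice 0 | voices=[- - - -]
Op 3: note_on(70): voice 0 is free -> assigned | voices=[70 - - -]
Op 4: note_off(70): free voice 0 | voices=[- - - -]
Op 5: note_on(78): voice 0 is free -> assigned | voices=[78 - - -]
Op 6: note_on(67): voice 1 is free -> assigned | voices=[78 67 - -]
Op 7: note_off(67): free voice 1 | voices=[78 - - -]
Op 8: note_on(82): voice 1 is free -> assigned | voices=[78 82 - -]

Answer: none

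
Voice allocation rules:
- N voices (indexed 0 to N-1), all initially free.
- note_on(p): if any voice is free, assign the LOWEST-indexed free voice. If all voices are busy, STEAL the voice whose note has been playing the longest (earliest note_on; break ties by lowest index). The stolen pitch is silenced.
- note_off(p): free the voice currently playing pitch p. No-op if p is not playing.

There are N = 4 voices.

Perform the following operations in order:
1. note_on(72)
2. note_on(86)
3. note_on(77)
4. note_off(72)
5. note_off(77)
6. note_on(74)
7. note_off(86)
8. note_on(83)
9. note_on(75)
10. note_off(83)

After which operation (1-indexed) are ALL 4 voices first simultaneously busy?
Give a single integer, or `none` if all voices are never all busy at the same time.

Answer: none

Derivation:
Op 1: note_on(72): voice 0 is free -> assigned | voices=[72 - - -]
Op 2: note_on(86): voice 1 is free -> assigned | voices=[72 86 - -]
Op 3: note_on(77): voice 2 is free -> assigned | voices=[72 86 77 -]
Op 4: note_off(72): free voice 0 | voices=[- 86 77 -]
Op 5: note_off(77): free voice 2 | voices=[- 86 - -]
Op 6: note_on(74): voice 0 is free -> assigned | voices=[74 86 - -]
Op 7: note_off(86): free voice 1 | voices=[74 - - -]
Op 8: note_on(83): voice 1 is free -> assigned | voices=[74 83 - -]
Op 9: note_on(75): voice 2 is free -> assigned | voices=[74 83 75 -]
Op 10: note_off(83): free voice 1 | voices=[74 - 75 -]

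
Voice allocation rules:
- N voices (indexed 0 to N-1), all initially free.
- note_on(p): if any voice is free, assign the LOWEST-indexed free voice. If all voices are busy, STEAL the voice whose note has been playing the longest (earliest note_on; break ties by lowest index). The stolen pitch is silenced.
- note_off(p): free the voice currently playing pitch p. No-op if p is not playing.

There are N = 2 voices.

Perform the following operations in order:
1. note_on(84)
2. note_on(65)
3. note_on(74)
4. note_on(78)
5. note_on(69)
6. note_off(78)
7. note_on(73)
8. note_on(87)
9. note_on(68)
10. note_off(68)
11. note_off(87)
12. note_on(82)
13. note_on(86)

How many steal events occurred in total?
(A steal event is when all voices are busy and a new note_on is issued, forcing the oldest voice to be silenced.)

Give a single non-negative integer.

Answer: 5

Derivation:
Op 1: note_on(84): voice 0 is free -> assigned | voices=[84 -]
Op 2: note_on(65): voice 1 is free -> assigned | voices=[84 65]
Op 3: note_on(74): all voices busy, STEAL voice 0 (pitch 84, oldest) -> assign | voices=[74 65]
Op 4: note_on(78): all voices busy, STEAL voice 1 (pitch 65, oldest) -> assign | voices=[74 78]
Op 5: note_on(69): all voices busy, STEAL voice 0 (pitch 74, oldest) -> assign | voices=[69 78]
Op 6: note_off(78): free voice 1 | voices=[69 -]
Op 7: note_on(73): voice 1 is free -> assigned | voices=[69 73]
Op 8: note_on(87): all voices busy, STEAL voice 0 (pitch 69, oldest) -> assign | voices=[87 73]
Op 9: note_on(68): all voices busy, STEAL voice 1 (pitch 73, oldest) -> assign | voices=[87 68]
Op 10: note_off(68): free voice 1 | voices=[87 -]
Op 11: note_off(87): free voice 0 | voices=[- -]
Op 12: note_on(82): voice 0 is free -> assigned | voices=[82 -]
Op 13: note_on(86): voice 1 is free -> assigned | voices=[82 86]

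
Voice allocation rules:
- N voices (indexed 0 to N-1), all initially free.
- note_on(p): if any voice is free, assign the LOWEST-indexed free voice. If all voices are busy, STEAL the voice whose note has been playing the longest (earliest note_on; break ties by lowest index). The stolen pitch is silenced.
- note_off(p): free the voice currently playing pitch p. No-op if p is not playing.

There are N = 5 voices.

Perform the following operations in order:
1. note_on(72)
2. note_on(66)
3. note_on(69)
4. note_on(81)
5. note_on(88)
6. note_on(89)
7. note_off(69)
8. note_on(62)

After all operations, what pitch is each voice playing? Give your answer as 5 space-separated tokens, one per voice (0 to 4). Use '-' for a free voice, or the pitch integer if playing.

Op 1: note_on(72): voice 0 is free -> assigned | voices=[72 - - - -]
Op 2: note_on(66): voice 1 is free -> assigned | voices=[72 66 - - -]
Op 3: note_on(69): voice 2 is free -> assigned | voices=[72 66 69 - -]
Op 4: note_on(81): voice 3 is free -> assigned | voices=[72 66 69 81 -]
Op 5: note_on(88): voice 4 is free -> assigned | voices=[72 66 69 81 88]
Op 6: note_on(89): all voices busy, STEAL voice 0 (pitch 72, oldest) -> assign | voices=[89 66 69 81 88]
Op 7: note_off(69): free voice 2 | voices=[89 66 - 81 88]
Op 8: note_on(62): voice 2 is free -> assigned | voices=[89 66 62 81 88]

Answer: 89 66 62 81 88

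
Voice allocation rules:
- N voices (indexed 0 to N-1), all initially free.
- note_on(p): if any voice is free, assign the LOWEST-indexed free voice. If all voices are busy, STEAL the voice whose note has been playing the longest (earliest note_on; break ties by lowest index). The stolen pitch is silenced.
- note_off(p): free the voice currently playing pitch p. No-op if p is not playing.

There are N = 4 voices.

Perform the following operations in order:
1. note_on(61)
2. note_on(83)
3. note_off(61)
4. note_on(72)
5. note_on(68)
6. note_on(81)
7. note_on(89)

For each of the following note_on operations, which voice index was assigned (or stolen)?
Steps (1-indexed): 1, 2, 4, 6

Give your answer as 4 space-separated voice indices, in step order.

Op 1: note_on(61): voice 0 is free -> assigned | voices=[61 - - -]
Op 2: note_on(83): voice 1 is free -> assigned | voices=[61 83 - -]
Op 3: note_off(61): free voice 0 | voices=[- 83 - -]
Op 4: note_on(72): voice 0 is free -> assigned | voices=[72 83 - -]
Op 5: note_on(68): voice 2 is free -> assigned | voices=[72 83 68 -]
Op 6: note_on(81): voice 3 is free -> assigned | voices=[72 83 68 81]
Op 7: note_on(89): all voices busy, STEAL voice 1 (pitch 83, oldest) -> assign | voices=[72 89 68 81]

Answer: 0 1 0 3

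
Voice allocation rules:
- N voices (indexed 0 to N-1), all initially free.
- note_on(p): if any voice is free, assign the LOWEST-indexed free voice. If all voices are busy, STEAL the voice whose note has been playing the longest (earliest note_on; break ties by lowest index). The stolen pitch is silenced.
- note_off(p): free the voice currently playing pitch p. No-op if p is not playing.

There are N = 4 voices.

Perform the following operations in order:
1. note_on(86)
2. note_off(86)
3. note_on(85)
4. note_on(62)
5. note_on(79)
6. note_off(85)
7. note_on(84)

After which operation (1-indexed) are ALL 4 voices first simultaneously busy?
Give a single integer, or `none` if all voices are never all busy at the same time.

Op 1: note_on(86): voice 0 is free -> assigned | voices=[86 - - -]
Op 2: note_off(86): free voice 0 | voices=[- - - -]
Op 3: note_on(85): voice 0 is free -> assigned | voices=[85 - - -]
Op 4: note_on(62): voice 1 is free -> assigned | voices=[85 62 - -]
Op 5: note_on(79): voice 2 is free -> assigned | voices=[85 62 79 -]
Op 6: note_off(85): free voice 0 | voices=[- 62 79 -]
Op 7: note_on(84): voice 0 is free -> assigned | voices=[84 62 79 -]

Answer: none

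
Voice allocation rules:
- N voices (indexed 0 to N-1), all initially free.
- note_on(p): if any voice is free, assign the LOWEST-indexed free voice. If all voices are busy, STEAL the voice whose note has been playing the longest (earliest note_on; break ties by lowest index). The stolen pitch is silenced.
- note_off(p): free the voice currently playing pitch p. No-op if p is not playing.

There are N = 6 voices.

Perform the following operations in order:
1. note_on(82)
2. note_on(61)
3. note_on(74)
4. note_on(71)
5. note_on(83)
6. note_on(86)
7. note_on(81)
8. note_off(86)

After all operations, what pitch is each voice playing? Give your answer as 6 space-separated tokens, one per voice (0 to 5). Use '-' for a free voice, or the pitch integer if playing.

Answer: 81 61 74 71 83 -

Derivation:
Op 1: note_on(82): voice 0 is free -> assigned | voices=[82 - - - - -]
Op 2: note_on(61): voice 1 is free -> assigned | voices=[82 61 - - - -]
Op 3: note_on(74): voice 2 is free -> assigned | voices=[82 61 74 - - -]
Op 4: note_on(71): voice 3 is free -> assigned | voices=[82 61 74 71 - -]
Op 5: note_on(83): voice 4 is free -> assigned | voices=[82 61 74 71 83 -]
Op 6: note_on(86): voice 5 is free -> assigned | voices=[82 61 74 71 83 86]
Op 7: note_on(81): all voices busy, STEAL voice 0 (pitch 82, oldest) -> assign | voices=[81 61 74 71 83 86]
Op 8: note_off(86): free voice 5 | voices=[81 61 74 71 83 -]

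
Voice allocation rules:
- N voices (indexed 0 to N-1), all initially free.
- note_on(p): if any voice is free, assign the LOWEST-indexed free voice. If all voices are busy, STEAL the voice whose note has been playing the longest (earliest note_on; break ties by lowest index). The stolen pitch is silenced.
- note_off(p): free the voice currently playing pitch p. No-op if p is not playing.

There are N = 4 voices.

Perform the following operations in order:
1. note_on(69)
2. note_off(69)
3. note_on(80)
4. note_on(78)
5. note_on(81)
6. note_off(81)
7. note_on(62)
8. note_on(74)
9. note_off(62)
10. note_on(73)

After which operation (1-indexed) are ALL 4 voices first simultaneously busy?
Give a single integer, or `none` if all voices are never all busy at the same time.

Answer: 8

Derivation:
Op 1: note_on(69): voice 0 is free -> assigned | voices=[69 - - -]
Op 2: note_off(69): free voice 0 | voices=[- - - -]
Op 3: note_on(80): voice 0 is free -> assigned | voices=[80 - - -]
Op 4: note_on(78): voice 1 is free -> assigned | voices=[80 78 - -]
Op 5: note_on(81): voice 2 is free -> assigned | voices=[80 78 81 -]
Op 6: note_off(81): free voice 2 | voices=[80 78 - -]
Op 7: note_on(62): voice 2 is free -> assigned | voices=[80 78 62 -]
Op 8: note_on(74): voice 3 is free -> assigned | voices=[80 78 62 74]
Op 9: note_off(62): free voice 2 | voices=[80 78 - 74]
Op 10: note_on(73): voice 2 is free -> assigned | voices=[80 78 73 74]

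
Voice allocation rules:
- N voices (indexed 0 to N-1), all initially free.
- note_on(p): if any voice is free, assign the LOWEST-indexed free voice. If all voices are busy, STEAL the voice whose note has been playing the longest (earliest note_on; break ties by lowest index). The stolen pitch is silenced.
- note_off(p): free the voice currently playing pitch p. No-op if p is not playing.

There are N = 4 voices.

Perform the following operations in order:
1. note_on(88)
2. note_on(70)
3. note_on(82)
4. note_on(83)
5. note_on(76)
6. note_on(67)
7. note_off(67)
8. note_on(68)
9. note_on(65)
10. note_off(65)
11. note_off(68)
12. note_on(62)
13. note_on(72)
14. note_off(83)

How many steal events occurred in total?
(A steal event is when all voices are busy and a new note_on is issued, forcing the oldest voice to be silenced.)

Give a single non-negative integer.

Answer: 3

Derivation:
Op 1: note_on(88): voice 0 is free -> assigned | voices=[88 - - -]
Op 2: note_on(70): voice 1 is free -> assigned | voices=[88 70 - -]
Op 3: note_on(82): voice 2 is free -> assigned | voices=[88 70 82 -]
Op 4: note_on(83): voice 3 is free -> assigned | voices=[88 70 82 83]
Op 5: note_on(76): all voices busy, STEAL voice 0 (pitch 88, oldest) -> assign | voices=[76 70 82 83]
Op 6: note_on(67): all voices busy, STEAL voice 1 (pitch 70, oldest) -> assign | voices=[76 67 82 83]
Op 7: note_off(67): free voice 1 | voices=[76 - 82 83]
Op 8: note_on(68): voice 1 is free -> assigned | voices=[76 68 82 83]
Op 9: note_on(65): all voices busy, STEAL voice 2 (pitch 82, oldest) -> assign | voices=[76 68 65 83]
Op 10: note_off(65): free voice 2 | voices=[76 68 - 83]
Op 11: note_off(68): free voice 1 | voices=[76 - - 83]
Op 12: note_on(62): voice 1 is free -> assigned | voices=[76 62 - 83]
Op 13: note_on(72): voice 2 is free -> assigned | voices=[76 62 72 83]
Op 14: note_off(83): free voice 3 | voices=[76 62 72 -]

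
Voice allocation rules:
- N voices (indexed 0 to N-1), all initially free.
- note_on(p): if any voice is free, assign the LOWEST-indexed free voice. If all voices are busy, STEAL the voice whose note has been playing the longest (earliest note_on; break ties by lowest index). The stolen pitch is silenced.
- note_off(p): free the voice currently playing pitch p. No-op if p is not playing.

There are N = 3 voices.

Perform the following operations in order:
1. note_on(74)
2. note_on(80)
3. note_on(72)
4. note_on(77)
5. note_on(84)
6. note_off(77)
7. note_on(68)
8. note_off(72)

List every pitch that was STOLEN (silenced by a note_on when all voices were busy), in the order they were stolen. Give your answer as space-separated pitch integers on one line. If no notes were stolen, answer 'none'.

Answer: 74 80

Derivation:
Op 1: note_on(74): voice 0 is free -> assigned | voices=[74 - -]
Op 2: note_on(80): voice 1 is free -> assigned | voices=[74 80 -]
Op 3: note_on(72): voice 2 is free -> assigned | voices=[74 80 72]
Op 4: note_on(77): all voices busy, STEAL voice 0 (pitch 74, oldest) -> assign | voices=[77 80 72]
Op 5: note_on(84): all voices busy, STEAL voice 1 (pitch 80, oldest) -> assign | voices=[77 84 72]
Op 6: note_off(77): free voice 0 | voices=[- 84 72]
Op 7: note_on(68): voice 0 is free -> assigned | voices=[68 84 72]
Op 8: note_off(72): free voice 2 | voices=[68 84 -]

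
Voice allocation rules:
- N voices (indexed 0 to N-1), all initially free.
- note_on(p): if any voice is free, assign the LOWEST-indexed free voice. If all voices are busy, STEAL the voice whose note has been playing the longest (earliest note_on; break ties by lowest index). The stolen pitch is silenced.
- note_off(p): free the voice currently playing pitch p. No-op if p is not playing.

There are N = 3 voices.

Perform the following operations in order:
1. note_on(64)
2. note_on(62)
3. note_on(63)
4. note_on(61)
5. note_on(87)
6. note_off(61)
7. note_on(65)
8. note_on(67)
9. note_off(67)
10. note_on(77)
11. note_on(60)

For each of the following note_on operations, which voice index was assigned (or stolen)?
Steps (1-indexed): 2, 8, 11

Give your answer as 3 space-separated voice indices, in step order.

Answer: 1 2 1

Derivation:
Op 1: note_on(64): voice 0 is free -> assigned | voices=[64 - -]
Op 2: note_on(62): voice 1 is free -> assigned | voices=[64 62 -]
Op 3: note_on(63): voice 2 is free -> assigned | voices=[64 62 63]
Op 4: note_on(61): all voices busy, STEAL voice 0 (pitch 64, oldest) -> assign | voices=[61 62 63]
Op 5: note_on(87): all voices busy, STEAL voice 1 (pitch 62, oldest) -> assign | voices=[61 87 63]
Op 6: note_off(61): free voice 0 | voices=[- 87 63]
Op 7: note_on(65): voice 0 is free -> assigned | voices=[65 87 63]
Op 8: note_on(67): all voices busy, STEAL voice 2 (pitch 63, oldest) -> assign | voices=[65 87 67]
Op 9: note_off(67): free voice 2 | voices=[65 87 -]
Op 10: note_on(77): voice 2 is free -> assigned | voices=[65 87 77]
Op 11: note_on(60): all voices busy, STEAL voice 1 (pitch 87, oldest) -> assign | voices=[65 60 77]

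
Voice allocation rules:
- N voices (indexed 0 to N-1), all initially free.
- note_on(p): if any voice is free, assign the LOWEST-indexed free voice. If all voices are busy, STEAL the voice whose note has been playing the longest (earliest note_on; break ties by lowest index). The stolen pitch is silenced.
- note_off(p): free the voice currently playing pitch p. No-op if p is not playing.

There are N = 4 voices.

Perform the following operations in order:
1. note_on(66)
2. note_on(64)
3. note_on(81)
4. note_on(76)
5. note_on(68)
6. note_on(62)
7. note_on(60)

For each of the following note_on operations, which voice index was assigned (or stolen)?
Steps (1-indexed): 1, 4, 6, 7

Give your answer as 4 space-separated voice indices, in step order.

Op 1: note_on(66): voice 0 is free -> assigned | voices=[66 - - -]
Op 2: note_on(64): voice 1 is free -> assigned | voices=[66 64 - -]
Op 3: note_on(81): voice 2 is free -> assigned | voices=[66 64 81 -]
Op 4: note_on(76): voice 3 is free -> assigned | voices=[66 64 81 76]
Op 5: note_on(68): all voices busy, STEAL voice 0 (pitch 66, oldest) -> assign | voices=[68 64 81 76]
Op 6: note_on(62): all voices busy, STEAL voice 1 (pitch 64, oldest) -> assign | voices=[68 62 81 76]
Op 7: note_on(60): all voices busy, STEAL voice 2 (pitch 81, oldest) -> assign | voices=[68 62 60 76]

Answer: 0 3 1 2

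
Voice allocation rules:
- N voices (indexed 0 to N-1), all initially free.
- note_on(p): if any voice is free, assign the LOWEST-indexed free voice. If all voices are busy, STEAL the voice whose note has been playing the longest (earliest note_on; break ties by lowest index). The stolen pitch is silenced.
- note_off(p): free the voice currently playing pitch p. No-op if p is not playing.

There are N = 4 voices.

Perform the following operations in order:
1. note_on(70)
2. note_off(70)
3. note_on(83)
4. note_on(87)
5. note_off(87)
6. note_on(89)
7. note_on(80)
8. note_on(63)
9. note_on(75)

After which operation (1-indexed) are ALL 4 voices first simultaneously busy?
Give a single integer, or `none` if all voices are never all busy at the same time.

Op 1: note_on(70): voice 0 is free -> assigned | voices=[70 - - -]
Op 2: note_off(70): free voice 0 | voices=[- - - -]
Op 3: note_on(83): voice 0 is free -> assigned | voices=[83 - - -]
Op 4: note_on(87): voice 1 is free -> assigned | voices=[83 87 - -]
Op 5: note_off(87): free voice 1 | voices=[83 - - -]
Op 6: note_on(89): voice 1 is free -> assigned | voices=[83 89 - -]
Op 7: note_on(80): voice 2 is free -> assigned | voices=[83 89 80 -]
Op 8: note_on(63): voice 3 is free -> assigned | voices=[83 89 80 63]
Op 9: note_on(75): all voices busy, STEAL voice 0 (pitch 83, oldest) -> assign | voices=[75 89 80 63]

Answer: 8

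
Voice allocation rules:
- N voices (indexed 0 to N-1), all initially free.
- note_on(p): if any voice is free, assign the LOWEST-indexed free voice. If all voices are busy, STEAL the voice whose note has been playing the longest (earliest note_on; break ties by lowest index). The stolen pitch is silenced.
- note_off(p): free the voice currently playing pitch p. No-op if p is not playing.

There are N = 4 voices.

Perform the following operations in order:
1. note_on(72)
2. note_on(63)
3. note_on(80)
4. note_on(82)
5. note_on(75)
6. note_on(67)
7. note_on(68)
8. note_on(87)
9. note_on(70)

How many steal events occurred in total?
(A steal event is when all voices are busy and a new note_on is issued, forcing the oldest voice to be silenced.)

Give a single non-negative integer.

Op 1: note_on(72): voice 0 is free -> assigned | voices=[72 - - -]
Op 2: note_on(63): voice 1 is free -> assigned | voices=[72 63 - -]
Op 3: note_on(80): voice 2 is free -> assigned | voices=[72 63 80 -]
Op 4: note_on(82): voice 3 is free -> assigned | voices=[72 63 80 82]
Op 5: note_on(75): all voices busy, STEAL voice 0 (pitch 72, oldest) -> assign | voices=[75 63 80 82]
Op 6: note_on(67): all voices busy, STEAL voice 1 (pitch 63, oldest) -> assign | voices=[75 67 80 82]
Op 7: note_on(68): all voices busy, STEAL voice 2 (pitch 80, oldest) -> assign | voices=[75 67 68 82]
Op 8: note_on(87): all voices busy, STEAL voice 3 (pitch 82, oldest) -> assign | voices=[75 67 68 87]
Op 9: note_on(70): all voices busy, STEAL voice 0 (pitch 75, oldest) -> assign | voices=[70 67 68 87]

Answer: 5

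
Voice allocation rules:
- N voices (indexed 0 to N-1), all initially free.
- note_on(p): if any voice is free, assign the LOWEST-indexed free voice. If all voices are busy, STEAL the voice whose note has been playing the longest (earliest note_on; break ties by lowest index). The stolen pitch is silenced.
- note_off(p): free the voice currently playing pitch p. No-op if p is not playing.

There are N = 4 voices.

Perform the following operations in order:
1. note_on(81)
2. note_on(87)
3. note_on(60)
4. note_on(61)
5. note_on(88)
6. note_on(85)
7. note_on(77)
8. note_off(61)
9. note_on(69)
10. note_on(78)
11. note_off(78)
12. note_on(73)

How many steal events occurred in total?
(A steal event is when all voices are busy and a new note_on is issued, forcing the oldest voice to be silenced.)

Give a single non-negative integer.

Op 1: note_on(81): voice 0 is free -> assigned | voices=[81 - - -]
Op 2: note_on(87): voice 1 is free -> assigned | voices=[81 87 - -]
Op 3: note_on(60): voice 2 is free -> assigned | voices=[81 87 60 -]
Op 4: note_on(61): voice 3 is free -> assigned | voices=[81 87 60 61]
Op 5: note_on(88): all voices busy, STEAL voice 0 (pitch 81, oldest) -> assign | voices=[88 87 60 61]
Op 6: note_on(85): all voices busy, STEAL voice 1 (pitch 87, oldest) -> assign | voices=[88 85 60 61]
Op 7: note_on(77): all voices busy, STEAL voice 2 (pitch 60, oldest) -> assign | voices=[88 85 77 61]
Op 8: note_off(61): free voice 3 | voices=[88 85 77 -]
Op 9: note_on(69): voice 3 is free -> assigned | voices=[88 85 77 69]
Op 10: note_on(78): all voices busy, STEAL voice 0 (pitch 88, oldest) -> assign | voices=[78 85 77 69]
Op 11: note_off(78): free voice 0 | voices=[- 85 77 69]
Op 12: note_on(73): voice 0 is free -> assigned | voices=[73 85 77 69]

Answer: 4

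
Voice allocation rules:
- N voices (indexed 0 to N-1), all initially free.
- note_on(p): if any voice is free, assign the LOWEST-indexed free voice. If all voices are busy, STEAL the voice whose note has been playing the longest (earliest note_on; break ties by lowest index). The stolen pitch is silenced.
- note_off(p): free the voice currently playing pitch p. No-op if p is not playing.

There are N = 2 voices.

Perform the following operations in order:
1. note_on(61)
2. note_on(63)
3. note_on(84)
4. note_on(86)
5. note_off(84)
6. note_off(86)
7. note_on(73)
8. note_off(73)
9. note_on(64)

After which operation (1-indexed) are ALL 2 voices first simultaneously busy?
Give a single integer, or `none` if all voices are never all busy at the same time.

Op 1: note_on(61): voice 0 is free -> assigned | voices=[61 -]
Op 2: note_on(63): voice 1 is free -> assigned | voices=[61 63]
Op 3: note_on(84): all voices busy, STEAL voice 0 (pitch 61, oldest) -> assign | voices=[84 63]
Op 4: note_on(86): all voices busy, STEAL voice 1 (pitch 63, oldest) -> assign | voices=[84 86]
Op 5: note_off(84): free voice 0 | voices=[- 86]
Op 6: note_off(86): free voice 1 | voices=[- -]
Op 7: note_on(73): voice 0 is free -> assigned | voices=[73 -]
Op 8: note_off(73): free voice 0 | voices=[- -]
Op 9: note_on(64): voice 0 is free -> assigned | voices=[64 -]

Answer: 2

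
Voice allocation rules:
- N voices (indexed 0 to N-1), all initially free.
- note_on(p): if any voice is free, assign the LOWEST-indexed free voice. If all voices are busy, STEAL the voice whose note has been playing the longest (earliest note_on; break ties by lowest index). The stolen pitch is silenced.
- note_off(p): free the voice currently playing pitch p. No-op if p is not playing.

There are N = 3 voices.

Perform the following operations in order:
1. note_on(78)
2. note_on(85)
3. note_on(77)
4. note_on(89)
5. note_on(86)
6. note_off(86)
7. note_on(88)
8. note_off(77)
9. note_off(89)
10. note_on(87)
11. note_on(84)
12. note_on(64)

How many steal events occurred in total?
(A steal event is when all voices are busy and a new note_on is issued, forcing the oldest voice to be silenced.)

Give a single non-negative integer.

Op 1: note_on(78): voice 0 is free -> assigned | voices=[78 - -]
Op 2: note_on(85): voice 1 is free -> assigned | voices=[78 85 -]
Op 3: note_on(77): voice 2 is free -> assigned | voices=[78 85 77]
Op 4: note_on(89): all voices busy, STEAL voice 0 (pitch 78, oldest) -> assign | voices=[89 85 77]
Op 5: note_on(86): all voices busy, STEAL voice 1 (pitch 85, oldest) -> assign | voices=[89 86 77]
Op 6: note_off(86): free voice 1 | voices=[89 - 77]
Op 7: note_on(88): voice 1 is free -> assigned | voices=[89 88 77]
Op 8: note_off(77): free voice 2 | voices=[89 88 -]
Op 9: note_off(89): free voice 0 | voices=[- 88 -]
Op 10: note_on(87): voice 0 is free -> assigned | voices=[87 88 -]
Op 11: note_on(84): voice 2 is free -> assigned | voices=[87 88 84]
Op 12: note_on(64): all voices busy, STEAL voice 1 (pitch 88, oldest) -> assign | voices=[87 64 84]

Answer: 3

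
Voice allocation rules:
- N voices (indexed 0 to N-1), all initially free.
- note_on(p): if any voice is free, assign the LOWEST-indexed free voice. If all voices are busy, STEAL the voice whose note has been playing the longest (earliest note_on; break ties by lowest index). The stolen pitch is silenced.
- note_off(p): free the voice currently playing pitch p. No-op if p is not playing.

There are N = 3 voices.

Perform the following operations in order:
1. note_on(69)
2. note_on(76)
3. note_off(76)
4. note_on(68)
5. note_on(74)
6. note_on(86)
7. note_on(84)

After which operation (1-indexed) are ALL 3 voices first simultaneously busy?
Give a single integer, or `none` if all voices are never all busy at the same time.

Op 1: note_on(69): voice 0 is free -> assigned | voices=[69 - -]
Op 2: note_on(76): voice 1 is free -> assigned | voices=[69 76 -]
Op 3: note_off(76): free voice 1 | voices=[69 - -]
Op 4: note_on(68): voice 1 is free -> assigned | voices=[69 68 -]
Op 5: note_on(74): voice 2 is free -> assigned | voices=[69 68 74]
Op 6: note_on(86): all voices busy, STEAL voice 0 (pitch 69, oldest) -> assign | voices=[86 68 74]
Op 7: note_on(84): all voices busy, STEAL voice 1 (pitch 68, oldest) -> assign | voices=[86 84 74]

Answer: 5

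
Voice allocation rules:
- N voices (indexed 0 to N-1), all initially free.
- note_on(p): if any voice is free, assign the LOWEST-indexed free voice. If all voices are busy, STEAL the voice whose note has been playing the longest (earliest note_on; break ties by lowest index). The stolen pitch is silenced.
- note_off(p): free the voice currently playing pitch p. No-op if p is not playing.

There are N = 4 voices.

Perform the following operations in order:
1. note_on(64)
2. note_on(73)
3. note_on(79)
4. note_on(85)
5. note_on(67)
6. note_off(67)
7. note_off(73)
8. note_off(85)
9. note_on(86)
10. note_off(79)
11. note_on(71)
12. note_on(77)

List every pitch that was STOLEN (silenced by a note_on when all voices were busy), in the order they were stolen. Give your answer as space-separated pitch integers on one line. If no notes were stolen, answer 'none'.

Op 1: note_on(64): voice 0 is free -> assigned | voices=[64 - - -]
Op 2: note_on(73): voice 1 is free -> assigned | voices=[64 73 - -]
Op 3: note_on(79): voice 2 is free -> assigned | voices=[64 73 79 -]
Op 4: note_on(85): voice 3 is free -> assigned | voices=[64 73 79 85]
Op 5: note_on(67): all voices busy, STEAL voice 0 (pitch 64, oldest) -> assign | voices=[67 73 79 85]
Op 6: note_off(67): free voice 0 | voices=[- 73 79 85]
Op 7: note_off(73): free voice 1 | voices=[- - 79 85]
Op 8: note_off(85): free voice 3 | voices=[- - 79 -]
Op 9: note_on(86): voice 0 is free -> assigned | voices=[86 - 79 -]
Op 10: note_off(79): free voice 2 | voices=[86 - - -]
Op 11: note_on(71): voice 1 is free -> assigned | voices=[86 71 - -]
Op 12: note_on(77): voice 2 is free -> assigned | voices=[86 71 77 -]

Answer: 64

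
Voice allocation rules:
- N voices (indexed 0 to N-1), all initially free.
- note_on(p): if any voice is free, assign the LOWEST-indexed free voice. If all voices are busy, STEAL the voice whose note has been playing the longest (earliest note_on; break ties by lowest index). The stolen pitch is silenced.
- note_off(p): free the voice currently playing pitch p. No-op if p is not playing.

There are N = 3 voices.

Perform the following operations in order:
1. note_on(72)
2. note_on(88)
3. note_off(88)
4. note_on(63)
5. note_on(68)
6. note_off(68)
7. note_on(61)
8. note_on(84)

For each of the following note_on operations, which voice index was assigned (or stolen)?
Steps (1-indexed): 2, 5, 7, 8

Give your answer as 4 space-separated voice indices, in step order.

Op 1: note_on(72): voice 0 is free -> assigned | voices=[72 - -]
Op 2: note_on(88): voice 1 is free -> assigned | voices=[72 88 -]
Op 3: note_off(88): free voice 1 | voices=[72 - -]
Op 4: note_on(63): voice 1 is free -> assigned | voices=[72 63 -]
Op 5: note_on(68): voice 2 is free -> assigned | voices=[72 63 68]
Op 6: note_off(68): free voice 2 | voices=[72 63 -]
Op 7: note_on(61): voice 2 is free -> assigned | voices=[72 63 61]
Op 8: note_on(84): all voices busy, STEAL voice 0 (pitch 72, oldest) -> assign | voices=[84 63 61]

Answer: 1 2 2 0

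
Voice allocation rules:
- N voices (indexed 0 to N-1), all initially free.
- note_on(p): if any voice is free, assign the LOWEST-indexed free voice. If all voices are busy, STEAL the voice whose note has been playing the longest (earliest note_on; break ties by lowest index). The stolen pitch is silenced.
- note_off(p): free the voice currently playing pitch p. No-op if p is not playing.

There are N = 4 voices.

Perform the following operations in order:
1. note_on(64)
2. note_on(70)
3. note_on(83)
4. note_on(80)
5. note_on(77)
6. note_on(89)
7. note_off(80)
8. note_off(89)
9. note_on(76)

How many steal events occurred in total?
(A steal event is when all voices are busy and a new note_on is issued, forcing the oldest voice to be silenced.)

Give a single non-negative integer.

Op 1: note_on(64): voice 0 is free -> assigned | voices=[64 - - -]
Op 2: note_on(70): voice 1 is free -> assigned | voices=[64 70 - -]
Op 3: note_on(83): voice 2 is free -> assigned | voices=[64 70 83 -]
Op 4: note_on(80): voice 3 is free -> assigned | voices=[64 70 83 80]
Op 5: note_on(77): all voices busy, STEAL voice 0 (pitch 64, oldest) -> assign | voices=[77 70 83 80]
Op 6: note_on(89): all voices busy, STEAL voice 1 (pitch 70, oldest) -> assign | voices=[77 89 83 80]
Op 7: note_off(80): free voice 3 | voices=[77 89 83 -]
Op 8: note_off(89): free voice 1 | voices=[77 - 83 -]
Op 9: note_on(76): voice 1 is free -> assigned | voices=[77 76 83 -]

Answer: 2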